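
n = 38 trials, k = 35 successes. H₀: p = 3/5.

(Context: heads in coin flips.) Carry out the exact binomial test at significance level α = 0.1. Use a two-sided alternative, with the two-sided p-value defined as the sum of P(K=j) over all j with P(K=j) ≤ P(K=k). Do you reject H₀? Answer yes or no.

reject H₀: yes

Exact binomial: n=38, k=35, p₀=3/5=0.6000
P(X=j) = C(n,j)·p₀^j·(1−p₀)^(n−j); p = Σ P(X=j) over j with P(X=j) ≤ P(X=35)
p-value (two-sided) = 0.00002
At α=0.1: p < α → reject H₀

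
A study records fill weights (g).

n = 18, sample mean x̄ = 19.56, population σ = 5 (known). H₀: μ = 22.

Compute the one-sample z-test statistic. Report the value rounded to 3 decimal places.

test statistic = -2.070

SE = σ/√n = 5/√18 = 1.1785
z = (x̄−μ₀)/SE = (19.56−22)/1.1785 = -2.0704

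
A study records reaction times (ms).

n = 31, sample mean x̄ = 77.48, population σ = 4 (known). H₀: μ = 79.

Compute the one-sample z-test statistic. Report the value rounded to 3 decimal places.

test statistic = -2.116

SE = σ/√n = 4/√31 = 0.7184
z = (x̄−μ₀)/SE = (77.48−79)/0.7184 = -2.1158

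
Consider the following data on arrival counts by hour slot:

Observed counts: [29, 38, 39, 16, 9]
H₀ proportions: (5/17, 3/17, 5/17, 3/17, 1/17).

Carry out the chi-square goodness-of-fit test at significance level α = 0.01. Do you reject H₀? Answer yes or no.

reject H₀: yes

n = 131; E_i = n·p_i = [38.53, 23.12, 38.53, 23.12, 7.71]
χ² = (29−38.53)²/38.53 + (38−23.12)²/23.12 + (39−38.53)²/38.53 + (16−23.12)²/23.12 + (9−7.71)²/7.71 = 14.3522
df = 4
p-value (upper-tail) = 0.00625
At α=0.01: p < α → reject H₀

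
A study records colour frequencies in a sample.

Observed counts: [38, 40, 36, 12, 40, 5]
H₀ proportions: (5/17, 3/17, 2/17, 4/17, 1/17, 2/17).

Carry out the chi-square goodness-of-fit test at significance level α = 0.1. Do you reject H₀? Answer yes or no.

n = 171; E_i = n·p_i = [50.29, 30.18, 20.12, 40.24, 10.06, 20.12]
χ² = (38−50.29)²/50.29 + (40−30.18)²/30.18 + (36−20.12)²/20.12 + (12−40.24)²/40.24 + (40−10.06)²/10.06 + (5−20.12)²/20.12 = 139.0396
df = 5
p-value (upper-tail) = 0.00000
At α=0.1: p < α → reject H₀

reject H₀: yes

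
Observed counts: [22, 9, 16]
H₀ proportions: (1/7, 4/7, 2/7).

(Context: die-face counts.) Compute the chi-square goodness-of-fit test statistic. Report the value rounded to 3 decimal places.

n = 47; E_i = n·p_i = [6.71, 26.86, 13.43]
χ² = (22−6.71)²/6.71 + (9−26.86)²/26.86 + (16−13.43)²/13.43 = 47.1649
df = 2

test statistic = 47.165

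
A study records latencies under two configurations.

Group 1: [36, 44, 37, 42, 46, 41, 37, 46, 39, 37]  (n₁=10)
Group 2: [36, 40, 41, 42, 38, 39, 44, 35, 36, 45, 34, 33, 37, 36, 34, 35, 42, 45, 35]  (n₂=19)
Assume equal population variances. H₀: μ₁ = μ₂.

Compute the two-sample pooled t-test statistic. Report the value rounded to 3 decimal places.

test statistic = 1.469

x̄₁=40.500, s₁=3.866, n₁=10
x̄₂=38.263, s₂=3.914, n₂=19
s_p² = [9·3.866² + 18·3.914²]/27 = 15.1920
SE = √(s_p²·(1/10+1/19)) = 1.5228
t = (40.500−38.263)/1.5228 = 1.4689
df = 27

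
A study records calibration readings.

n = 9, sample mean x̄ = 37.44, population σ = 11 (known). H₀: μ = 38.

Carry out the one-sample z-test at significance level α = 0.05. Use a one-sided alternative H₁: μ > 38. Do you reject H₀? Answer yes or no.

reject H₀: no

SE = σ/√n = 11/√9 = 3.6667
z = (x̄−μ₀)/SE = (37.44−38)/3.6667 = -0.1527
p-value (one-sided, H₁ greater) = 0.56069
At α=0.05: p ≥ α → fail to reject H₀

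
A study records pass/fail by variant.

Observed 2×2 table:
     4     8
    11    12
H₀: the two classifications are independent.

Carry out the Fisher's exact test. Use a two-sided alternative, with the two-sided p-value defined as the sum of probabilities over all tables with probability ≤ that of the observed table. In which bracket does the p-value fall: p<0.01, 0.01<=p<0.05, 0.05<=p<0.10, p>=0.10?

Margins: r₁=12, r₂=23, c₁=15, c₂=20, n=35
p_obs = C(12,4)·C(23,11)/C(35,15); sum pmf over tables with pmf ≤ p_obs
p-value (two-sided) = 0.48854
→ bracket: p>=0.10

p-value bracket: p>=0.10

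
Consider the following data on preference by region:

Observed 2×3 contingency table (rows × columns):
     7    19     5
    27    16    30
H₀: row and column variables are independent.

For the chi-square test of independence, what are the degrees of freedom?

degrees of freedom = 2

df = (r−1)(c−1) = (2−1)·(3−1) = 2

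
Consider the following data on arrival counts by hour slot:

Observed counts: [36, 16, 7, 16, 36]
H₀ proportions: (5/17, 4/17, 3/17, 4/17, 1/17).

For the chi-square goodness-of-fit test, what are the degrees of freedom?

df = k − 1 = 5 − 1 = 4

degrees of freedom = 4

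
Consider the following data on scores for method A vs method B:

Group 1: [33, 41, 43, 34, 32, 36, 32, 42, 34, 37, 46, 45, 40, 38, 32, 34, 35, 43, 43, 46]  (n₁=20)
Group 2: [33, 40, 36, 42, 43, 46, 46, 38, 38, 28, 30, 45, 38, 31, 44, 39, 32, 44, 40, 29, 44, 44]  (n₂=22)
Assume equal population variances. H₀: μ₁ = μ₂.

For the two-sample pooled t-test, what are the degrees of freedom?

df = n₁ + n₂ − 2 = 20 + 22 − 2 = 40

degrees of freedom = 40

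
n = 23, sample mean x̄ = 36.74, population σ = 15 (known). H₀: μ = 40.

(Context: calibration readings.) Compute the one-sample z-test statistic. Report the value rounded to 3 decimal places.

SE = σ/√n = 15/√23 = 3.1277
z = (x̄−μ₀)/SE = (36.74−40)/3.1277 = -1.0423

test statistic = -1.042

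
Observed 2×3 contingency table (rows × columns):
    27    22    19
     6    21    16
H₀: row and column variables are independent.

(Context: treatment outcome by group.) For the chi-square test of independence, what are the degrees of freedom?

df = (r−1)(c−1) = (2−1)·(3−1) = 2

degrees of freedom = 2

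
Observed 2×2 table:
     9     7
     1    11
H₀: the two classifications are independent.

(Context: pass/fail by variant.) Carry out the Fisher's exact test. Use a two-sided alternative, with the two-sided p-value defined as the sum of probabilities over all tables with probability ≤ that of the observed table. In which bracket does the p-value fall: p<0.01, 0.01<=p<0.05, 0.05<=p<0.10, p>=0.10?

p-value bracket: 0.01<=p<0.05

Margins: r₁=16, r₂=12, c₁=10, c₂=18, n=28
p_obs = C(16,9)·C(12,1)/C(28,10); sum pmf over tables with pmf ≤ p_obs
p-value (two-sided) = 0.01587
→ bracket: 0.01<=p<0.05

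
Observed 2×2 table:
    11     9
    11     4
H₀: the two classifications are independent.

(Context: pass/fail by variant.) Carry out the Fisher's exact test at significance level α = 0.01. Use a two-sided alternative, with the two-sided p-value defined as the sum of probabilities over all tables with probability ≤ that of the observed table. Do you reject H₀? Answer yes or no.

reject H₀: no

Margins: r₁=20, r₂=15, c₁=22, c₂=13, n=35
p_obs = C(20,11)·C(15,11)/C(35,22); sum pmf over tables with pmf ≤ p_obs
p-value (two-sided) = 0.31202
At α=0.01: p ≥ α → fail to reject H₀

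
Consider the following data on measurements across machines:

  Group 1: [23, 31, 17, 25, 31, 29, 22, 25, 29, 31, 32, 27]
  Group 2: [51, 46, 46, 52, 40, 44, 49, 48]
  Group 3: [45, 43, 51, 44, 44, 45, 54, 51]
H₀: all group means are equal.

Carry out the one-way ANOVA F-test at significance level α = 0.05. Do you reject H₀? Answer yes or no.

Group means [26.83, 47.00, 47.12], grand mean 38.393
SSB = Σnᵢ(x̄ᵢ−x̄)² = 2806.137; SSW = ΣΣ(x−x̄ᵢ)² = 458.542
MSB = 2806.137/2 = 1403.0685; MSW = 458.542/25 = 18.3417
F = MSB/MSW = 76.4962
df = (2, 25)
p-value (upper-tail) = 0.00000
At α=0.05: p < α → reject H₀

reject H₀: yes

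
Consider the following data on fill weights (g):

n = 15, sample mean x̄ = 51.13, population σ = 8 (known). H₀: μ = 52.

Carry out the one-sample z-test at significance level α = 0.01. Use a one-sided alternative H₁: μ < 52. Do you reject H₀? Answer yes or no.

reject H₀: no

SE = σ/√n = 8/√15 = 2.0656
z = (x̄−μ₀)/SE = (51.13−52)/2.0656 = -0.4212
p-value (one-sided, H₁ less) = 0.33681
At α=0.01: p ≥ α → fail to reject H₀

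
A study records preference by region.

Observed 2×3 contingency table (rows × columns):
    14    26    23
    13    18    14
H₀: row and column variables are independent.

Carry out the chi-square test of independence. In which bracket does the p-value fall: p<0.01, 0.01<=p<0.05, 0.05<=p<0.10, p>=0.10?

Row totals [63, 45], col totals [27, 44, 37], n=108
χ² = (14−15.75)²/15.75 + (26−25.67)²/25.67 + (23−21.58)²/21.58 + (13−11.25)²/11.25 + (18−18.33)²/18.33 + (14−15.42)²/15.42 = 0.7002
df = 2
p-value (upper-tail) = 0.70461
→ bracket: p>=0.10

p-value bracket: p>=0.10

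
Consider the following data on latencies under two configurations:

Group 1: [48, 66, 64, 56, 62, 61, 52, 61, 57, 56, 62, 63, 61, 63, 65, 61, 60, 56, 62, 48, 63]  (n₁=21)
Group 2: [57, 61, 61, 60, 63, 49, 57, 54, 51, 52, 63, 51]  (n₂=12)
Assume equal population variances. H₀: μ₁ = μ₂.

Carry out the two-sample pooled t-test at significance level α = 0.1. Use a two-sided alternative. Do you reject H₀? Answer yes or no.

x̄₁=59.381, s₁=5.104, n₁=21
x̄₂=56.583, s₂=5.054, n₂=12
s_p² = [20·5.104² + 11·5.054²]/31 = 25.8667
SE = √(s_p²·(1/21+1/12)) = 1.8405
t = (59.381−56.583)/1.8405 = 1.5201
df = 31
p-value (two-sided) = 0.13863
At α=0.1: p ≥ α → fail to reject H₀

reject H₀: no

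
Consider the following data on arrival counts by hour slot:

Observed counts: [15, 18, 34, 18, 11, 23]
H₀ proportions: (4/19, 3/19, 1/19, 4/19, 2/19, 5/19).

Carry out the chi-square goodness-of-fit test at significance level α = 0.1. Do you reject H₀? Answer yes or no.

reject H₀: yes

n = 119; E_i = n·p_i = [25.05, 18.79, 6.26, 25.05, 12.53, 31.32]
χ² = (15−25.05)²/25.05 + (18−18.79)²/18.79 + (34−6.26)²/6.26 + (18−25.05)²/25.05 + (11−12.53)²/12.53 + (23−31.32)²/31.32 = 131.2811
df = 5
p-value (upper-tail) = 0.00000
At α=0.1: p < α → reject H₀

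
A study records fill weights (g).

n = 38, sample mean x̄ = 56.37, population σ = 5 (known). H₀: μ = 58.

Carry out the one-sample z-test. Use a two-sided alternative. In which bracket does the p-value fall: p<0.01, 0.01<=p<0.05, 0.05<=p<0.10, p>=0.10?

p-value bracket: 0.01<=p<0.05

SE = σ/√n = 5/√38 = 0.8111
z = (x̄−μ₀)/SE = (56.37−58)/0.8111 = -2.0096
p-value (two-sided) = 0.04447
→ bracket: 0.01<=p<0.05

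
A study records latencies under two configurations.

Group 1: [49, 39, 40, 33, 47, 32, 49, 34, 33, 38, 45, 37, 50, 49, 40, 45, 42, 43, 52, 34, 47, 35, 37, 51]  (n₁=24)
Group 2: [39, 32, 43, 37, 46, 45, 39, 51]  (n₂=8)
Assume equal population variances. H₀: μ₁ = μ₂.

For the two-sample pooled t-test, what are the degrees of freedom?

df = n₁ + n₂ − 2 = 24 + 8 − 2 = 30

degrees of freedom = 30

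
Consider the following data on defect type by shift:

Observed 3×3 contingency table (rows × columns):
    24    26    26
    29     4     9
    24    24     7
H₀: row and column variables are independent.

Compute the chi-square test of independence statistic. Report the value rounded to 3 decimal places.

test statistic = 24.066

Row totals [76, 42, 55], col totals [77, 54, 42], n=173
χ² = (24−33.83)²/33.83 + (26−23.72)²/23.72 + (26−18.45)²/18.45 + (29−18.69)²/18.69 + (4−13.11)²/13.11 + (9−10.20)²/10.20 + (24−24.48)²/24.48 + (24−17.17)²/17.17 + (7−13.35)²/13.35 = 24.0657
df = 4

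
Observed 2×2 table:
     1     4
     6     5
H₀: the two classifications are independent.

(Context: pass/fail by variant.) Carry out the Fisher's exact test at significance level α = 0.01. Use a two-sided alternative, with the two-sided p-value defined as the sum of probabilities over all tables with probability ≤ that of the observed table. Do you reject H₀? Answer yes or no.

reject H₀: no

Margins: r₁=5, r₂=11, c₁=7, c₂=9, n=16
p_obs = C(5,1)·C(11,6)/C(16,7); sum pmf over tables with pmf ≤ p_obs
p-value (two-sided) = 0.30769
At α=0.01: p ≥ α → fail to reject H₀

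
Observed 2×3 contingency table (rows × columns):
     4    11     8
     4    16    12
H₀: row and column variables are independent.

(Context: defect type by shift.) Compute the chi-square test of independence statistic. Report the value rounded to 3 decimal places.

Row totals [23, 32], col totals [8, 27, 20], n=55
χ² = (4−3.35)²/3.35 + (11−11.29)²/11.29 + (8−8.36)²/8.36 + (4−4.65)²/4.65 + (16−15.71)²/15.71 + (12−11.64)²/11.64 = 0.2602
df = 2

test statistic = 0.260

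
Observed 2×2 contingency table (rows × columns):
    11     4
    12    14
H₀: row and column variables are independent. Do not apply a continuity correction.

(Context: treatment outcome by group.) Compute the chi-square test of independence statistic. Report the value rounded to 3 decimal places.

test statistic = 2.853

Row totals [15, 26], col totals [23, 18], n=41
χ² = (11−8.41)²/8.41 + (4−6.59)²/6.59 + (12−14.59)²/14.59 + (14−11.41)²/11.41 = 2.8532
df = 1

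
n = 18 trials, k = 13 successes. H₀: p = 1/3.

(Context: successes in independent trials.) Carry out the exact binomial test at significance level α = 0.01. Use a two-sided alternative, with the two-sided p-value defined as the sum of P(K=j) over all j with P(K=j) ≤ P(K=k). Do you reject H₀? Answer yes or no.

reject H₀: yes

Exact binomial: n=18, k=13, p₀=1/3=0.3333
P(X=j) = C(n,j)·p₀^j·(1−p₀)^(n−j); p = Σ P(X=j) over j with P(X=j) ≤ P(X=13)
p-value (two-sided) = 0.00153
At α=0.01: p < α → reject H₀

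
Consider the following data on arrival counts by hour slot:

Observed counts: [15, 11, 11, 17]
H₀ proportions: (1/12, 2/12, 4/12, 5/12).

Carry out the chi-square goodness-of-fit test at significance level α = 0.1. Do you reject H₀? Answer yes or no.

reject H₀: yes

n = 54; E_i = n·p_i = [4.50, 9.00, 18.00, 22.50]
χ² = (15−4.50)²/4.50 + (11−9.00)²/9.00 + (11−18.00)²/18.00 + (17−22.50)²/22.50 = 29.0111
df = 3
p-value (upper-tail) = 0.00000
At α=0.1: p < α → reject H₀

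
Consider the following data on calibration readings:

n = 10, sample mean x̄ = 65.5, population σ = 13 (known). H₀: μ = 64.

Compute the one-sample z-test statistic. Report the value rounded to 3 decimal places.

test statistic = 0.365

SE = σ/√n = 13/√10 = 4.1110
z = (x̄−μ₀)/SE = (65.5−64)/4.1110 = 0.3649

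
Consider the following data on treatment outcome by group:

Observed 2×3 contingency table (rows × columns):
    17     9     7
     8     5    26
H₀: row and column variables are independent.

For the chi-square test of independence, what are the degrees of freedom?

df = (r−1)(c−1) = (2−1)·(3−1) = 2

degrees of freedom = 2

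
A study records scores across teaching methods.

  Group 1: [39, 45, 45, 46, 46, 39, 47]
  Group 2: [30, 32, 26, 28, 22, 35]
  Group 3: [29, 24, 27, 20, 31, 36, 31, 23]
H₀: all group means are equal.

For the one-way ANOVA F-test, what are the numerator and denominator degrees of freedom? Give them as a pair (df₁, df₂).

k = 3 groups, N = 21 total
df = (k−1, N−k) = (3−1, 21−3) = (2, 18)

degrees of freedom = [2, 18]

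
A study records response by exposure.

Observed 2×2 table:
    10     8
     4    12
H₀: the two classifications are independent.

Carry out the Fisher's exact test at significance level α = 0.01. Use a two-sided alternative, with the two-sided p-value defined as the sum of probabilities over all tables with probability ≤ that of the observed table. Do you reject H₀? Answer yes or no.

reject H₀: no

Margins: r₁=18, r₂=16, c₁=14, c₂=20, n=34
p_obs = C(18,10)·C(16,4)/C(34,14); sum pmf over tables with pmf ≤ p_obs
p-value (two-sided) = 0.09209
At α=0.01: p ≥ α → fail to reject H₀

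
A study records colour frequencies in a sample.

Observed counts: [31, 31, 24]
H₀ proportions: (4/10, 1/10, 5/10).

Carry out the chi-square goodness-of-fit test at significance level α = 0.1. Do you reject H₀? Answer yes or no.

n = 86; E_i = n·p_i = [34.40, 8.60, 43.00]
χ² = (31−34.40)²/34.40 + (31−8.60)²/8.60 + (24−43.00)²/43.00 = 67.0756
df = 2
p-value (upper-tail) = 0.00000
At α=0.1: p < α → reject H₀

reject H₀: yes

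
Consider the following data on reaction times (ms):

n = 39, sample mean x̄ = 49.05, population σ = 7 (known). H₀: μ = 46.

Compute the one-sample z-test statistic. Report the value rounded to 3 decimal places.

test statistic = 2.721

SE = σ/√n = 7/√39 = 1.1209
z = (x̄−μ₀)/SE = (49.05−46)/1.1209 = 2.7210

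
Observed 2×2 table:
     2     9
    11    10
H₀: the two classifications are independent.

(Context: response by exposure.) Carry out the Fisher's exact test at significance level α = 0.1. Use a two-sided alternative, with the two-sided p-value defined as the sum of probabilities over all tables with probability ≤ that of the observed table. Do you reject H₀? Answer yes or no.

Margins: r₁=11, r₂=21, c₁=13, c₂=19, n=32
p_obs = C(11,2)·C(21,11)/C(32,13); sum pmf over tables with pmf ≤ p_obs
p-value (two-sided) = 0.12795
At α=0.1: p ≥ α → fail to reject H₀

reject H₀: no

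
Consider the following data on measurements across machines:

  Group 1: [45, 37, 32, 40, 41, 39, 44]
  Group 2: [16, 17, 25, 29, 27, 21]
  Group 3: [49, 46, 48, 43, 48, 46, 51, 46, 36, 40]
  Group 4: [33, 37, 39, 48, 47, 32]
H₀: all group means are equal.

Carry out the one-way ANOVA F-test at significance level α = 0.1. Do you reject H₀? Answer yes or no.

Group means [39.71, 22.50, 45.30, 39.33], grand mean 38.000
SSB = Σnᵢ(x̄ᵢ−x̄)² = 2005.638; SSW = ΣΣ(x−x̄ᵢ)² = 674.362
MSB = 2005.638/3 = 668.5460; MSW = 674.362/25 = 26.9745
F = MSB/MSW = 24.7844
df = (3, 25)
p-value (upper-tail) = 0.00000
At α=0.1: p < α → reject H₀

reject H₀: yes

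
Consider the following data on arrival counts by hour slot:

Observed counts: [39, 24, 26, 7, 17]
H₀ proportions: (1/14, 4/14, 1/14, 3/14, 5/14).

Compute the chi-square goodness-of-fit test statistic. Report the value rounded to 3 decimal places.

test statistic = 186.220

n = 113; E_i = n·p_i = [8.07, 32.29, 8.07, 24.21, 40.36]
χ² = (39−8.07)²/8.07 + (24−32.29)²/32.29 + (26−8.07)²/8.07 + (7−24.21)²/24.21 + (17−40.36)²/40.36 = 186.2201
df = 4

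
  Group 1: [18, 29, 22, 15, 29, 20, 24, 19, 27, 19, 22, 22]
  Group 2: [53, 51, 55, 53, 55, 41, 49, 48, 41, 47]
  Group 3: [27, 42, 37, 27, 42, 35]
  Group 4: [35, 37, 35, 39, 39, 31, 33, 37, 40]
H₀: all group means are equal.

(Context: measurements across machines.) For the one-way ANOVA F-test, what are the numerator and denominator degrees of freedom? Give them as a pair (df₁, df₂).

degrees of freedom = [3, 33]

k = 4 groups, N = 37 total
df = (k−1, N−k) = (4−1, 37−4) = (3, 33)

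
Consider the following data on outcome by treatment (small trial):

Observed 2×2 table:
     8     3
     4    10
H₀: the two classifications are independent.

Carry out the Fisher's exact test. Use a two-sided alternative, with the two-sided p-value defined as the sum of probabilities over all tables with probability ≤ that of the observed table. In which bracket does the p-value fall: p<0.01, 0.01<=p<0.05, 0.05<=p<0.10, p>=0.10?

p-value bracket: 0.01<=p<0.05

Margins: r₁=11, r₂=14, c₁=12, c₂=13, n=25
p_obs = C(11,8)·C(14,4)/C(25,12); sum pmf over tables with pmf ≤ p_obs
p-value (two-sided) = 0.04718
→ bracket: 0.01<=p<0.05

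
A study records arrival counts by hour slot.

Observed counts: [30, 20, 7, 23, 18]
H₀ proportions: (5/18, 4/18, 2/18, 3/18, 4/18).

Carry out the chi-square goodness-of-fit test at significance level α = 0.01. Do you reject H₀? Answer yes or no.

reject H₀: no

n = 98; E_i = n·p_i = [27.22, 21.78, 10.89, 16.33, 21.78]
χ² = (30−27.22)²/27.22 + (20−21.78)²/21.78 + (7−10.89)²/10.89 + (23−16.33)²/16.33 + (18−21.78)²/21.78 = 5.1939
df = 4
p-value (upper-tail) = 0.26798
At α=0.01: p ≥ α → fail to reject H₀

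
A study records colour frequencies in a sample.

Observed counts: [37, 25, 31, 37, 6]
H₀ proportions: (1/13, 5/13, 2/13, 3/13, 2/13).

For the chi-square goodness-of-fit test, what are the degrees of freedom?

degrees of freedom = 4

df = k − 1 = 5 − 1 = 4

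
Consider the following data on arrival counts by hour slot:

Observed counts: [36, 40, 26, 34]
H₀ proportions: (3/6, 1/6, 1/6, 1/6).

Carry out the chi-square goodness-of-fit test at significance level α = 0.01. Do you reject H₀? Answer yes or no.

n = 136; E_i = n·p_i = [68.00, 22.67, 22.67, 22.67]
χ² = (36−68.00)²/68.00 + (40−22.67)²/22.67 + (26−22.67)²/22.67 + (34−22.67)²/22.67 = 34.4706
df = 3
p-value (upper-tail) = 0.00000
At α=0.01: p < α → reject H₀

reject H₀: yes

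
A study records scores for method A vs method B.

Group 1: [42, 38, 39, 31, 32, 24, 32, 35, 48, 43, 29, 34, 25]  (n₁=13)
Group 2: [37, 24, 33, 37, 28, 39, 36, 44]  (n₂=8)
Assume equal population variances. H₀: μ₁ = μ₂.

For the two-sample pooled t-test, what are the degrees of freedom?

degrees of freedom = 19

df = n₁ + n₂ − 2 = 13 + 8 − 2 = 19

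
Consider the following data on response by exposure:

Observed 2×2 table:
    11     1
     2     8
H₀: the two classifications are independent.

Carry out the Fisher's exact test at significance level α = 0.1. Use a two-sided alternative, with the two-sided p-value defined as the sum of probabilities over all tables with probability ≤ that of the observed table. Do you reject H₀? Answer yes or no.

Margins: r₁=12, r₂=10, c₁=13, c₂=9, n=22
p_obs = C(12,11)·C(10,2)/C(22,13); sum pmf over tables with pmf ≤ p_obs
p-value (two-sided) = 0.00155
At α=0.1: p < α → reject H₀

reject H₀: yes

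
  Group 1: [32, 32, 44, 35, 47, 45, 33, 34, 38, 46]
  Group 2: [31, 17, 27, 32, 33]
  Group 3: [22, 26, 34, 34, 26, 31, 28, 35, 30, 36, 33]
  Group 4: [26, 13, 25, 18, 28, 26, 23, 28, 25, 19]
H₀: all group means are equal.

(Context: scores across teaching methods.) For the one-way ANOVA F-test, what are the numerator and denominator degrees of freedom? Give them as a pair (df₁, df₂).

k = 4 groups, N = 36 total
df = (k−1, N−k) = (4−1, 36−4) = (3, 32)

degrees of freedom = [3, 32]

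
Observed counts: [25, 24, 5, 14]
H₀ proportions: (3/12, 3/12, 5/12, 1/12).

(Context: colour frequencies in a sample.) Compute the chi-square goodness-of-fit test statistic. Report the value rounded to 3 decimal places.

n = 68; E_i = n·p_i = [17.00, 17.00, 28.33, 5.67]
χ² = (25−17.00)²/17.00 + (24−17.00)²/17.00 + (5−28.33)²/28.33 + (14−5.67)²/5.67 = 38.1176
df = 3

test statistic = 38.118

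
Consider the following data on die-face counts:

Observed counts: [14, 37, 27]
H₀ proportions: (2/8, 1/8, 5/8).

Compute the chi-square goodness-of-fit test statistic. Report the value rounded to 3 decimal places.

n = 78; E_i = n·p_i = [19.50, 9.75, 48.75]
χ² = (14−19.50)²/19.50 + (37−9.75)²/9.75 + (27−48.75)²/48.75 = 87.4154
df = 2

test statistic = 87.415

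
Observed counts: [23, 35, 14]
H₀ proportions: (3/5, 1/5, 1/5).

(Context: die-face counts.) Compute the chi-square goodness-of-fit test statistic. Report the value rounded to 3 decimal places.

test statistic = 38.926

n = 72; E_i = n·p_i = [43.20, 14.40, 14.40]
χ² = (23−43.20)²/43.20 + (35−14.40)²/14.40 + (14−14.40)²/14.40 = 38.9259
df = 2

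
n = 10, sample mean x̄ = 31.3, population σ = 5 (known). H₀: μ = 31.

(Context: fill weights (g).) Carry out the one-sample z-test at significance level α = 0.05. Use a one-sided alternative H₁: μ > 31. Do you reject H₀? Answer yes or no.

SE = σ/√n = 5/√10 = 1.5811
z = (x̄−μ₀)/SE = (31.3−31)/1.5811 = 0.1897
p-value (one-sided, H₁ greater) = 0.42476
At α=0.05: p ≥ α → fail to reject H₀

reject H₀: no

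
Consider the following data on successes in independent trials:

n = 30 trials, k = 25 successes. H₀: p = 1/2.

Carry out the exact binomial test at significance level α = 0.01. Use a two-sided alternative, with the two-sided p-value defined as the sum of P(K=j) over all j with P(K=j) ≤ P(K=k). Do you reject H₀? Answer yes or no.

reject H₀: yes

Exact binomial: n=30, k=25, p₀=1/2=0.5000
P(X=j) = C(n,j)·p₀^j·(1−p₀)^(n−j); p = Σ P(X=j) over j with P(X=j) ≤ P(X=25)
p-value (two-sided) = 0.00032
At α=0.01: p < α → reject H₀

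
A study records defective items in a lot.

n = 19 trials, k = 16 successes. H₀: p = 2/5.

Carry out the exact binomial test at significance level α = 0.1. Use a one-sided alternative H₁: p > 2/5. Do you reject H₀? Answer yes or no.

reject H₀: yes

Exact binomial: n=19, k=16, p₀=2/5=0.4000
P(X≥16) from Σ C(n,i)·p₀^i·(1−p₀)^(n−i)
p-value (one-sided, H₁ greater) = 0.00010
At α=0.1: p < α → reject H₀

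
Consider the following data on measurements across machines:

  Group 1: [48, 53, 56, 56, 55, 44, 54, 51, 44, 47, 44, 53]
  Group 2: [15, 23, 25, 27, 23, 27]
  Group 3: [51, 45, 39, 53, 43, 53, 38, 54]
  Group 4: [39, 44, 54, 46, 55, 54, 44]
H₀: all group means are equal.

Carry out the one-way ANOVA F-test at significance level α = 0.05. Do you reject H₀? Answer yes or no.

Group means [50.42, 23.33, 47.00, 48.00], grand mean 44.152
SSB = Σnᵢ(x̄ᵢ−x̄)² = 3239.992; SSW = ΣΣ(x−x̄ᵢ)² = 890.250
MSB = 3239.992/3 = 1079.9975; MSW = 890.250/29 = 30.6983
F = MSB/MSW = 35.1810
df = (3, 29)
p-value (upper-tail) = 0.00000
At α=0.05: p < α → reject H₀

reject H₀: yes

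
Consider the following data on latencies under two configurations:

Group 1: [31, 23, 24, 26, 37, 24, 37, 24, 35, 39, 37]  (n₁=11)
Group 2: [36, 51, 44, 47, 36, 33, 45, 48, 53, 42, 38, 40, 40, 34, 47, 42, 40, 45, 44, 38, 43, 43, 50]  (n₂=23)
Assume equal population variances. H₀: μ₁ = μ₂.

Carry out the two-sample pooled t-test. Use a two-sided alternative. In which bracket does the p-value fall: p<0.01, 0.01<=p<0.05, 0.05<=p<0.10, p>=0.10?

p-value bracket: p<0.01

x̄₁=30.636, s₁=6.500, n₁=11
x̄₂=42.565, s₂=5.367, n₂=23
s_p² = [10·6.500² + 22·5.367²]/32 = 33.0062
SE = √(s_p²·(1/11+1/23)) = 2.1061
t = (30.636−42.565)/2.1061 = -5.6640
df = 32
p-value (two-sided) = 0.00000
→ bracket: p<0.01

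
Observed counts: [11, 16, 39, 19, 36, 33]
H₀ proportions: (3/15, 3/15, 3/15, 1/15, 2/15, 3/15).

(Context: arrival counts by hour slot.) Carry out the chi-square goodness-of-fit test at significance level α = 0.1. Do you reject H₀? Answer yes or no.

n = 154; E_i = n·p_i = [30.80, 30.80, 30.80, 10.27, 20.53, 30.80]
χ² = (11−30.80)²/30.80 + (16−30.80)²/30.80 + (39−30.80)²/30.80 + (19−10.27)²/10.27 + (36−20.53)²/20.53 + (33−30.80)²/30.80 = 41.2597
df = 5
p-value (upper-tail) = 0.00000
At α=0.1: p < α → reject H₀

reject H₀: yes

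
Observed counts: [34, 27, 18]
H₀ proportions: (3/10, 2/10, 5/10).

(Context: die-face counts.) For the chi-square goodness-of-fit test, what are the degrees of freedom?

df = k − 1 = 3 − 1 = 2

degrees of freedom = 2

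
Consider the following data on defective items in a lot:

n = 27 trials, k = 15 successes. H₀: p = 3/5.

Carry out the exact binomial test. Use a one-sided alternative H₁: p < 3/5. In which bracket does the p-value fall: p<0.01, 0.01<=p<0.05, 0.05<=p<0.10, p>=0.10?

p-value bracket: p>=0.10

Exact binomial: n=27, k=15, p₀=3/5=0.6000
P(X≤15) from Σ C(n,i)·p₀^i·(1−p₀)^(n−i)
p-value (one-sided, H₁ less) = 0.38727
→ bracket: p>=0.10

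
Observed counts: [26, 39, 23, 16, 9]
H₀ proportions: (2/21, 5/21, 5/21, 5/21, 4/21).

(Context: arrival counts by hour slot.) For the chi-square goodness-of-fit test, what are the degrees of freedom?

df = k − 1 = 5 − 1 = 4

degrees of freedom = 4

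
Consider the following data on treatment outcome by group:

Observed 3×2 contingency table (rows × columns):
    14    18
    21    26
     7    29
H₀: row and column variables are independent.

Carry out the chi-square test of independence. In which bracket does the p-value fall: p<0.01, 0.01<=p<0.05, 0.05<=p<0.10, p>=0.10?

Row totals [32, 47, 36], col totals [42, 73], n=115
χ² = (14−11.69)²/11.69 + (18−20.31)²/20.31 + (21−17.17)²/17.17 + (26−29.83)²/29.83 + (7−13.15)²/13.15 + (29−22.85)²/22.85 = 6.5994
df = 2
p-value (upper-tail) = 0.03689
→ bracket: 0.01<=p<0.05

p-value bracket: 0.01<=p<0.05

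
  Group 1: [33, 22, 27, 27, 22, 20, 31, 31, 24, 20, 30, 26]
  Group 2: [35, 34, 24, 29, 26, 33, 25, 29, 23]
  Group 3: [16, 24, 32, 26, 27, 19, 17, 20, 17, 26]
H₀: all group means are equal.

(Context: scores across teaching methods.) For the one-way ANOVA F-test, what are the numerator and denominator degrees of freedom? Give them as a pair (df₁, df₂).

degrees of freedom = [2, 28]

k = 3 groups, N = 31 total
df = (k−1, N−k) = (3−1, 31−3) = (2, 28)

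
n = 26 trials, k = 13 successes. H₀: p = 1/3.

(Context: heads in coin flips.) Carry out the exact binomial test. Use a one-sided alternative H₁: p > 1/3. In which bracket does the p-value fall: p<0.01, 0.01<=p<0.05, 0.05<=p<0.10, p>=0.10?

p-value bracket: 0.05<=p<0.10

Exact binomial: n=26, k=13, p₀=1/3=0.3333
P(X≥13) from Σ C(n,i)·p₀^i·(1−p₀)^(n−i)
p-value (one-sided, H₁ greater) = 0.05827
→ bracket: 0.05<=p<0.10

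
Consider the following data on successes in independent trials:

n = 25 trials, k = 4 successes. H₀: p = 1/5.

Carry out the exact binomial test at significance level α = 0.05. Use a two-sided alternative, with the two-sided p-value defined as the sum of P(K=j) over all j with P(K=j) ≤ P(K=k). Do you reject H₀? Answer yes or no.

reject H₀: no

Exact binomial: n=25, k=4, p₀=1/5=0.2000
P(X=j) = C(n,j)·p₀^j·(1−p₀)^(n−j); p = Σ P(X=j) over j with P(X=j) ≤ P(X=4)
p-value (two-sided) = 0.80398
At α=0.05: p ≥ α → fail to reject H₀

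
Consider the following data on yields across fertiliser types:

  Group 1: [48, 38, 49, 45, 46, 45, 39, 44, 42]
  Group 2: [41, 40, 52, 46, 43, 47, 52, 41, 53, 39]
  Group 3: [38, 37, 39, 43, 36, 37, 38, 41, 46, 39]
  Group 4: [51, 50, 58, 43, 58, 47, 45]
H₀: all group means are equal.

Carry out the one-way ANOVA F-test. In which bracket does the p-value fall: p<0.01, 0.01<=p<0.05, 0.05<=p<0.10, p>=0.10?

Group means [44.00, 45.40, 39.40, 50.29], grand mean 44.333
SSB = Σnᵢ(x̄ᵢ−x̄)² = 503.771; SSW = ΣΣ(x−x̄ᵢ)² = 672.229
MSB = 503.771/3 = 167.9238; MSW = 672.229/32 = 21.0071
F = MSB/MSW = 7.9937
df = (3, 32)
p-value (upper-tail) = 0.00041
→ bracket: p<0.01

p-value bracket: p<0.01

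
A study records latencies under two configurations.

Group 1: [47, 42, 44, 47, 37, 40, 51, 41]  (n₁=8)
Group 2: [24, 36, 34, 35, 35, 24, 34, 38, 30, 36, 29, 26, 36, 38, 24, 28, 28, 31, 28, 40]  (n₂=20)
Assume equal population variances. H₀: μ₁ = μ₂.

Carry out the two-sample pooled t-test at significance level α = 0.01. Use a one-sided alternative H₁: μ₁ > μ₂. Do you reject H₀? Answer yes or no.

x̄₁=43.625, s₁=4.534, n₁=8
x̄₂=31.700, s₂=5.121, n₂=20
s_p² = [7·4.534² + 19·5.121²]/26 = 24.6952
SE = √(s_p²·(1/8+1/20)) = 2.0789
t = (43.625−31.700)/2.0789 = 5.7363
df = 26
p-value (one-sided, H₁ greater) = 0.00000
At α=0.01: p < α → reject H₀

reject H₀: yes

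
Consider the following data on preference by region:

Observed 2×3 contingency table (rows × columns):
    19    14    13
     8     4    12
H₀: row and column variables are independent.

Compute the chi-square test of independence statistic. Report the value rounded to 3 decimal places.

Row totals [46, 24], col totals [27, 18, 25], n=70
χ² = (19−17.74)²/17.74 + (14−11.83)²/11.83 + (13−16.43)²/16.43 + (8−9.26)²/9.26 + (4−6.17)²/6.17 + (12−8.57)²/8.57 = 3.5094
df = 2

test statistic = 3.509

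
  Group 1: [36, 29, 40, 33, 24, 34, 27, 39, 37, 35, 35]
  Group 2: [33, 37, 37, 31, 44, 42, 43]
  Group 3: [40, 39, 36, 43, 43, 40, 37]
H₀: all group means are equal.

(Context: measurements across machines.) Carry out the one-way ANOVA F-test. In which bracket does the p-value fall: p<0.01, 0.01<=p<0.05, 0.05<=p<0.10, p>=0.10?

Group means [33.55, 38.14, 39.71], grand mean 36.560
SSB = Σnᵢ(x̄ᵢ−x̄)² = 187.147; SSW = ΣΣ(x−x̄ᵢ)² = 445.013
MSB = 187.147/2 = 93.5735; MSW = 445.013/22 = 20.2279
F = MSB/MSW = 4.6260
df = (2, 22)
p-value (upper-tail) = 0.02104
→ bracket: 0.01<=p<0.05

p-value bracket: 0.01<=p<0.05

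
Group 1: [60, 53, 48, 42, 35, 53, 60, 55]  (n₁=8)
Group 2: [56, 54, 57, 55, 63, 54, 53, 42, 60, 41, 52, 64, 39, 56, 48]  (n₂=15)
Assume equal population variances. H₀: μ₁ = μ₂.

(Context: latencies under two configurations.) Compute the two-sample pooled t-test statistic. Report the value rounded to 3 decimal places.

test statistic = -0.627

x̄₁=50.750, s₁=8.714, n₁=8
x̄₂=52.933, s₂=7.545, n₂=15
s_p² = [7·8.714² + 14·7.545²]/21 = 63.2587
SE = √(s_p²·(1/8+1/15)) = 3.4820
t = (50.750−52.933)/3.4820 = -0.6270
df = 21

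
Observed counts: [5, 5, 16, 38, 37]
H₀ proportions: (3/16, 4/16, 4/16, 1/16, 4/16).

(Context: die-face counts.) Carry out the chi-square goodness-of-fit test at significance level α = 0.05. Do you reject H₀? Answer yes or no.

reject H₀: yes

n = 101; E_i = n·p_i = [18.94, 25.25, 25.25, 6.31, 25.25]
χ² = (5−18.94)²/18.94 + (5−25.25)²/25.25 + (16−25.25)²/25.25 + (38−6.31)²/6.31 + (37−25.25)²/25.25 = 194.4191
df = 4
p-value (upper-tail) = 0.00000
At α=0.05: p < α → reject H₀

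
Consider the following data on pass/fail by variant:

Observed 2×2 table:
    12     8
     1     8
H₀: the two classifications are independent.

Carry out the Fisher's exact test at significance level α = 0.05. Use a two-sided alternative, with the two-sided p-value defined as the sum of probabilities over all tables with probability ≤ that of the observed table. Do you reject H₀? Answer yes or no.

reject H₀: yes

Margins: r₁=20, r₂=9, c₁=13, c₂=16, n=29
p_obs = C(20,12)·C(9,1)/C(29,13); sum pmf over tables with pmf ≤ p_obs
p-value (two-sided) = 0.01998
At α=0.05: p < α → reject H₀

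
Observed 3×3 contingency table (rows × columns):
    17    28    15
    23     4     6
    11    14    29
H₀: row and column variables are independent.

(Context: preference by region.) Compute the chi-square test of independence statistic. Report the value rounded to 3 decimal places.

test statistic = 34.472

Row totals [60, 33, 54], col totals [51, 46, 50], n=147
χ² = (17−20.82)²/20.82 + (28−18.78)²/18.78 + (15−20.41)²/20.41 + (23−11.45)²/11.45 + (4−10.33)²/10.33 + (6−11.22)²/11.22 + (11−18.73)²/18.73 + (14−16.90)²/16.90 + (29−18.37)²/18.37 = 34.4719
df = 4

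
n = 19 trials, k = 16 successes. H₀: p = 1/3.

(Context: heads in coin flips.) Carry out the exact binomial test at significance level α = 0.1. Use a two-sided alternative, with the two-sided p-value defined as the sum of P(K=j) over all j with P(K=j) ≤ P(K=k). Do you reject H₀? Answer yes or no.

Exact binomial: n=19, k=16, p₀=1/3=0.3333
P(X=j) = C(n,j)·p₀^j·(1−p₀)^(n−j); p = Σ P(X=j) over j with P(X=j) ≤ P(X=16)
p-value (two-sided) = 0.00001
At α=0.1: p < α → reject H₀

reject H₀: yes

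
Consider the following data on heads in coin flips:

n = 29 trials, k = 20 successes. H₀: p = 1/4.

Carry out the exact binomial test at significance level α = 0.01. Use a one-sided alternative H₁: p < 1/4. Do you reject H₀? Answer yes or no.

reject H₀: no

Exact binomial: n=29, k=20, p₀=1/4=0.2500
P(X≤20) from Σ C(n,i)·p₀^i·(1−p₀)^(n−i)
p-value (one-sided, H₁ less) = 1.00000
At α=0.01: p ≥ α → fail to reject H₀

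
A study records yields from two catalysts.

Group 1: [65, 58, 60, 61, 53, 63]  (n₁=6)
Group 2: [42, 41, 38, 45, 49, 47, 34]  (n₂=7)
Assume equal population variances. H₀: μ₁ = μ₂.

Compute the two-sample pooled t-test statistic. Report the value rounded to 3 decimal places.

x̄₁=60.000, s₁=4.195, n₁=6
x̄₂=42.286, s₂=5.219, n₂=7
s_p² = [5·4.195² + 6·5.219²]/11 = 22.8571
SE = √(s_p²·(1/6+1/7)) = 2.6599
t = (60.000−42.286)/2.6599 = 6.6599
df = 11

test statistic = 6.660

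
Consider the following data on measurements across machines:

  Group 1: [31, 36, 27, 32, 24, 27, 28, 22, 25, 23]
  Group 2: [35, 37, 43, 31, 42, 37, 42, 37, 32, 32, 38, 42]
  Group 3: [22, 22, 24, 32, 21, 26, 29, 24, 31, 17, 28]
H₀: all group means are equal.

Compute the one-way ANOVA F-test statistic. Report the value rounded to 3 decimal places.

Group means [27.50, 37.33, 25.09], grand mean 30.273
SSB = Σnᵢ(x̄ᵢ−x̄)² = 970.470; SSW = ΣΣ(x−x̄ᵢ)² = 586.076
MSB = 970.470/2 = 485.2348; MSW = 586.076/30 = 19.5359
F = MSB/MSW = 24.8382
df = (2, 30)

test statistic = 24.838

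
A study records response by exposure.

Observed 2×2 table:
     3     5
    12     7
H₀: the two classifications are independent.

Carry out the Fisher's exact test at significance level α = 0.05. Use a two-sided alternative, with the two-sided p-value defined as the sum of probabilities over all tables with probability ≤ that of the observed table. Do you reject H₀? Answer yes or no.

reject H₀: no

Margins: r₁=8, r₂=19, c₁=15, c₂=12, n=27
p_obs = C(8,3)·C(19,12)/C(27,15); sum pmf over tables with pmf ≤ p_obs
p-value (two-sided) = 0.39807
At α=0.05: p ≥ α → fail to reject H₀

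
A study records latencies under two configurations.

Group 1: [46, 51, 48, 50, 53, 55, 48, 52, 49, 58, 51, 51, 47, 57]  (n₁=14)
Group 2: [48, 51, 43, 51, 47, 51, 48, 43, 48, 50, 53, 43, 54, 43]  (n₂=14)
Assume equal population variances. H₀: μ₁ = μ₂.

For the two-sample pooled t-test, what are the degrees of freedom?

df = n₁ + n₂ − 2 = 14 + 14 − 2 = 26

degrees of freedom = 26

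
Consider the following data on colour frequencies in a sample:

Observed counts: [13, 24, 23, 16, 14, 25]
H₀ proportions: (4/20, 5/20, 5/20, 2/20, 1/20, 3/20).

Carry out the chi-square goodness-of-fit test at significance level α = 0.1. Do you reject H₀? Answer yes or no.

n = 115; E_i = n·p_i = [23.00, 28.75, 28.75, 11.50, 5.75, 17.25]
χ² = (13−23.00)²/23.00 + (24−28.75)²/28.75 + (23−28.75)²/28.75 + (16−11.50)²/11.50 + (14−5.75)²/5.75 + (25−17.25)²/17.25 = 23.3623
df = 5
p-value (upper-tail) = 0.00029
At α=0.1: p < α → reject H₀

reject H₀: yes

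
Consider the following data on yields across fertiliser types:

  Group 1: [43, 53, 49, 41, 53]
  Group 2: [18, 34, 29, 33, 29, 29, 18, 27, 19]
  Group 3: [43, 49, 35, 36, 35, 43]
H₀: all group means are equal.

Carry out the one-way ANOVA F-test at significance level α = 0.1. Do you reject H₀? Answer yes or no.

Group means [47.80, 26.22, 40.17], grand mean 35.800
SSB = Σnᵢ(x̄ᵢ−x̄)² = 1660.011; SSW = ΣΣ(x−x̄ᵢ)² = 607.189
MSB = 1660.011/2 = 830.0056; MSW = 607.189/17 = 35.7170
F = MSB/MSW = 23.2384
df = (2, 17)
p-value (upper-tail) = 0.00001
At α=0.1: p < α → reject H₀

reject H₀: yes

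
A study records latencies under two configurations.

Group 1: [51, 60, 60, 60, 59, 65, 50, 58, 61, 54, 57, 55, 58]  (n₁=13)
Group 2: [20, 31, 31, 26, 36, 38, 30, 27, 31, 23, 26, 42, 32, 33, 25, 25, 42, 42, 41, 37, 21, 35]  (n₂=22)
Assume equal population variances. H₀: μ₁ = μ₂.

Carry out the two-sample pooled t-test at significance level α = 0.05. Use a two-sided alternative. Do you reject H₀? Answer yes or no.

x̄₁=57.538, s₁=4.156, n₁=13
x̄₂=31.545, s₂=6.940, n₂=22
s_p² = [12·4.156² + 21·6.940²]/33 = 36.9299
SE = √(s_p²·(1/13+1/22)) = 2.1259
t = (57.538−31.545)/2.1259 = 12.2269
df = 33
p-value (two-sided) = 0.00000
At α=0.05: p < α → reject H₀

reject H₀: yes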